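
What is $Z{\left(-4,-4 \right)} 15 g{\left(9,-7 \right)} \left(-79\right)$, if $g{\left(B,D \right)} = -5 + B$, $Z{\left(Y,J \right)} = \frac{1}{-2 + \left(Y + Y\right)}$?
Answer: $474$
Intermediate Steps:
$Z{\left(Y,J \right)} = \frac{1}{-2 + 2 Y}$
$Z{\left(-4,-4 \right)} 15 g{\left(9,-7 \right)} \left(-79\right) = \frac{1}{2 \left(-1 - 4\right)} 15 \left(-5 + 9\right) \left(-79\right) = \frac{1}{2 \left(-5\right)} 15 \cdot 4 \left(-79\right) = \frac{1}{2} \left(- \frac{1}{5}\right) 15 \cdot 4 \left(-79\right) = \left(- \frac{1}{10}\right) 15 \cdot 4 \left(-79\right) = \left(- \frac{3}{2}\right) 4 \left(-79\right) = \left(-6\right) \left(-79\right) = 474$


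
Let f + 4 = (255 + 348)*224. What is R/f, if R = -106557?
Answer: -106557/135068 ≈ -0.78891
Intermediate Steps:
f = 135068 (f = -4 + (255 + 348)*224 = -4 + 603*224 = -4 + 135072 = 135068)
R/f = -106557/135068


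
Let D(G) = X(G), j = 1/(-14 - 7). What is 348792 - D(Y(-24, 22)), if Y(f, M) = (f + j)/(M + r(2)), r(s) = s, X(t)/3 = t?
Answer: 58597561/168 ≈ 3.4880e+5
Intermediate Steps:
X(t) = 3*t
j = -1/21 (j = 1/(-21) = -1/21 ≈ -0.047619)
Y(f, M) = (-1/21 + f)/(2 + M) (Y(f, M) = (f - 1/21)/(M + 2) = (-1/21 + f)/(2 + M))
D(G) = 3*G
348792 - D(Y(-24, 22)) = 348792 - 3*(-1/21 - 24)/(2 + 22) = 348792 - 3*-505/21/24 = 348792 - 3*(1/24)*(-505/21) = 348792 - 3*(-505)/504 = 348792 - 1*(-505/168) = 348792 + 505/168 = 58597561/168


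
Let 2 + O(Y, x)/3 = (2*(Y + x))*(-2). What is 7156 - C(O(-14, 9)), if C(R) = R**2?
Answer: 4240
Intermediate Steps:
O(Y, x) = -6 - 12*Y - 12*x (O(Y, x) = -6 + 3*((2*(Y + x))*(-2)) = -6 + 3*((2*Y + 2*x)*(-2)) = -6 + 3*(-4*Y - 4*x) = -6 + (-12*Y - 12*x) = -6 - 12*Y - 12*x)
7156 - C(O(-14, 9)) = 7156 - (-6 - 12*(-14) - 12*9)**2 = 7156 - (-6 + 168 - 108)**2 = 7156 - 1*54**2 = 7156 - 1*2916 = 7156 - 2916 = 4240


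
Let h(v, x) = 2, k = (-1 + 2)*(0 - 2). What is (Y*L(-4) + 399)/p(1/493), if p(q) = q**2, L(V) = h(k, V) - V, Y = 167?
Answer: 340511649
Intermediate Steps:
k = -2 (k = 1*(-2) = -2)
L(V) = 2 - V
(Y*L(-4) + 399)/p(1/493) = (167*(2 - 1*(-4)) + 399)/((1/493)**2) = (167*(2 + 4) + 399)/((1/493)**2) = (167*6 + 399)/(1/243049) = (1002 + 399)*243049 = 1401*243049 = 340511649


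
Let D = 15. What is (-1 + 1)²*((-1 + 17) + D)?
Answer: 0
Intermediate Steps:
(-1 + 1)²*((-1 + 17) + D) = (-1 + 1)²*((-1 + 17) + 15) = 0²*(16 + 15) = 0*31 = 0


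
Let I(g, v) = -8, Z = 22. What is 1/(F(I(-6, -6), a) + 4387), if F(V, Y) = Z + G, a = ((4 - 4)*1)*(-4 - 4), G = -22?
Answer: 1/4387 ≈ 0.00022795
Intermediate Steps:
a = 0 (a = (0*1)*(-8) = 0*(-8) = 0)
F(V, Y) = 0 (F(V, Y) = 22 - 22 = 0)
1/(F(I(-6, -6), a) + 4387) = 1/(0 + 4387) = 1/4387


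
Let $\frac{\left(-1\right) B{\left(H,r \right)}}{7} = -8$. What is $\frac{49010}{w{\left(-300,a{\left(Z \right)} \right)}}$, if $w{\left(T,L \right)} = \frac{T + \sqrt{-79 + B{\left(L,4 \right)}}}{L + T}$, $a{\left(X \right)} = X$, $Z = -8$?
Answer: $\frac{4528524000}{90023} + \frac{15095080 i \sqrt{23}}{90023} \approx 50304.0 + 804.17 i$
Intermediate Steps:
$B{\left(H,r \right)} = 56$ ($B{\left(H,r \right)} = \left(-7\right) \left(-8\right) = 56$)
$w{\left(T,L \right)} = \frac{T + i \sqrt{23}}{L + T}$ ($w{\left(T,L \right)} = \frac{T + \sqrt{-79 + 56}}{L + T} = \frac{T + \sqrt{-23}}{L + T} = \frac{T + i \sqrt{23}}{L + T}$)
$\frac{49010}{w{\left(-300,a{\left(Z \right)} \right)}} = \frac{49010}{\frac{1}{-8 - 300} \left(-300 + i \sqrt{23}\right)} = \frac{49010}{\frac{1}{-308} \left(-300 + i \sqrt{23}\right)} = \frac{49010}{\left(- \frac{1}{308}\right) \left(-300 + i \sqrt{23}\right)} = \frac{49010}{\frac{75}{77} - \frac{i \sqrt{23}}{308}}$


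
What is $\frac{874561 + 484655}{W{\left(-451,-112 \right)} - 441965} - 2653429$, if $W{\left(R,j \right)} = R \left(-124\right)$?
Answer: $- \frac{1024333743805}{386041} \approx -2.6534 \cdot 10^{6}$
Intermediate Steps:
$W{\left(R,j \right)} = - 124 R$
$\frac{874561 + 484655}{W{\left(-451,-112 \right)} - 441965} - 2653429 = \frac{874561 + 484655}{\left(-124\right) \left(-451\right) - 441965} - 2653429 = \frac{1359216}{55924 - 441965} - 2653429 = \frac{1359216}{-386041} - 2653429 = 1359216 \left(- \frac{1}{386041}\right) - 2653429 = - \frac{1359216}{386041} - 2653429 = - \frac{1024333743805}{386041}$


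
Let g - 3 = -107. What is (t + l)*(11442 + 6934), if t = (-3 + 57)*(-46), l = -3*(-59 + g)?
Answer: -36660120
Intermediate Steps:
g = -104 (g = 3 - 107 = -104)
l = 489 (l = -3*(-59 - 104) = -3*(-163) = 489)
t = -2484 (t = 54*(-46) = -2484)
(t + l)*(11442 + 6934) = (-2484 + 489)*(11442 + 6934) = -1995*18376 = -36660120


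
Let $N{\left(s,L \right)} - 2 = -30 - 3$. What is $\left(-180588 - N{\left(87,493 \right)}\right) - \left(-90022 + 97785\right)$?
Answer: $-188320$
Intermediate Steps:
$N{\left(s,L \right)} = -31$ ($N{\left(s,L \right)} = 2 - 33 = -31$)
$\left(-180588 - N{\left(87,493 \right)}\right) - \left(-90022 + 97785\right) = \left(-180588 - -31\right) - \left(-90022 + 97785\right) = \left(-180588 + 31\right) - 7763 = -180557 - 7763 = -188320$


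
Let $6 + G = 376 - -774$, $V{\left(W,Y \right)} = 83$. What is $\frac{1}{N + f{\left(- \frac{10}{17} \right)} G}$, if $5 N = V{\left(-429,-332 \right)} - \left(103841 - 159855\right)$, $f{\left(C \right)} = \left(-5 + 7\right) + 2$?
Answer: $\frac{5}{78977} \approx 6.331 \cdot 10^{-5}$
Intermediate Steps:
$f{\left(C \right)} = 4$ ($f{\left(C \right)} = 2 + 2 = 4$)
$G = 1144$ ($G = -6 + \left(376 - -774\right) = -6 + \left(376 + 774\right) = -6 + 1150 = 1144$)
$N = \frac{56097}{5}$ ($N = \frac{83 - \left(103841 - 159855\right)}{5} = \frac{83 - -56014}{5} = \frac{83 + 56014}{5} = \frac{1}{5} \cdot 56097 = \frac{56097}{5} \approx 11219.0$)
$\frac{1}{N + f{\left(- \frac{10}{17} \right)} G} = \frac{1}{\frac{56097}{5} + 4 \cdot 1144} = \frac{1}{\frac{56097}{5} + 4576} = \frac{1}{\frac{78977}{5}} = \frac{5}{78977}$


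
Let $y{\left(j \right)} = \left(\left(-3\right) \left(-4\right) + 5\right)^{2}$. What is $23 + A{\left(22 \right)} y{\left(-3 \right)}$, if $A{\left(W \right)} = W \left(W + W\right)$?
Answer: $279775$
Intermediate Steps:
$y{\left(j \right)} = 289$ ($y{\left(j \right)} = \left(12 + 5\right)^{2} = 17^{2} = 289$)
$A{\left(W \right)} = 2 W^{2}$ ($A{\left(W \right)} = W 2 W = 2 W^{2}$)
$23 + A{\left(22 \right)} y{\left(-3 \right)} = 23 + 2 \cdot 22^{2} \cdot 289 = 23 + 2 \cdot 484 \cdot 289 = 23 + 968 \cdot 289 = 23 + 279752 = 279775$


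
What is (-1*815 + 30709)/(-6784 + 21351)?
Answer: 29894/14567 ≈ 2.0522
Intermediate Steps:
(-1*815 + 30709)/(-6784 + 21351) = (-815 + 30709)/14567 = 29894*(1/14567) = 29894/14567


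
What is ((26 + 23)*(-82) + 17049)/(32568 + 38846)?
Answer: 13031/71414 ≈ 0.18247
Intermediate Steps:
((26 + 23)*(-82) + 17049)/(32568 + 38846) = (49*(-82) + 17049)/71414 = (-4018 + 17049)*(1/71414) = 13031*(1/71414) = 13031/71414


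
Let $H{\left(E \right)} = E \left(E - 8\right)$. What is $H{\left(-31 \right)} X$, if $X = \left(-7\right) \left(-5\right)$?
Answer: $42315$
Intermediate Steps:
$X = 35$
$H{\left(E \right)} = E \left(-8 + E\right)$ ($H{\left(E \right)} = E \left(E - 8\right) = E \left(-8 + E\right)$)
$H{\left(-31 \right)} X = - 31 \left(-8 - 31\right) 35 = \left(-31\right) \left(-39\right) 35 = 1209 \cdot 35 = 42315$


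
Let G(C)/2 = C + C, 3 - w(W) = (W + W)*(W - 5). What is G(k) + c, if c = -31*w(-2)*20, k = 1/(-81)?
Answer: 1255496/81 ≈ 15500.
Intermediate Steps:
k = -1/81 ≈ -0.012346
w(W) = 3 - 2*W*(-5 + W) (w(W) = 3 - (W + W)*(W - 5) = 3 - 2*W*(-5 + W))
G(C) = 4*C (G(C) = 2*(C + C) = 2*(2*C) = 4*C)
c = 15500 (c = -31*(3 - 2*(-2)² + 10*(-2))*20 = -31*(3 - 2*4 - 20)*20 = -31*(3 - 8 - 20)*20 = -31*(-25)*20 = 775*20 = 15500)
G(k) + c = 4*(-1/81) + 15500 = -4/81 + 15500 = 1255496/81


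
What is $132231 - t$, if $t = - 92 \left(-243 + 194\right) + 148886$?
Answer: $-21163$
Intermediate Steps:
$t = 153394$ ($t = \left(-92\right) \left(-49\right) + 148886 = 4508 + 148886 = 153394$)
$132231 - t = 132231 - 153394 = -21163$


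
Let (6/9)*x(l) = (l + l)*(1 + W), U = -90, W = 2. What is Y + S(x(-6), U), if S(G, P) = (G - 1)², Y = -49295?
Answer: -46270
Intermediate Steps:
x(l) = 9*l (x(l) = 3*((l + l)*(1 + 2))/2 = 3*((2*l)*3)/2 = 3*(6*l)/2 = 9*l)
S(G, P) = (-1 + G)²
Y + S(x(-6), U) = -49295 + (-1 + 9*(-6))² = -49295 + (-1 - 54)² = -49295 + (-55)² = -49295 + 3025 = -46270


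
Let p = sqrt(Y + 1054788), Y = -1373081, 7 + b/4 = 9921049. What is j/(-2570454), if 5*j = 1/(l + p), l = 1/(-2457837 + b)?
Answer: -1378753/209963417593625265466177740 + 1900959835009*I*sqrt(318293)/7776422873837972795043620 ≈ -6.5666e-21 + 1.3791e-10*I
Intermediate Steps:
b = 39684168 (b = -28 + 4*9921049 = -28 + 39684196 = 39684168)
l = 1/37226331 (l = 1/(-2457837 + 39684168) = 1/37226331 ≈ 2.6863e-8)
p = I*sqrt(318293) (p = sqrt(-1373081 + 1054788) = sqrt(-318293) = I*sqrt(318293) ≈ 564.17*I)
j = 1/(5*(1/37226331 + I*sqrt(318293))) ≈ 1.6879e-14 - 0.0003545*I
j/(-2570454) = (37226331/2205451750946674076870 - 1385799719721561*I*sqrt(318293)/2205451750946674076870)/(-2570454) = (37226331/2205451750946674076870 - 1385799719721561*I*sqrt(318293)/2205451750946674076870)*(-1/2570454) = -1378753/209963417593625265466177740 + 1900959835009*I*sqrt(318293)/7776422873837972795043620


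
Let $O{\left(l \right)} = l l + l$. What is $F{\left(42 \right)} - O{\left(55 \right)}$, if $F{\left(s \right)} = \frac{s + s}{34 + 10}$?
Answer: $- \frac{33859}{11} \approx -3078.1$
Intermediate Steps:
$O{\left(l \right)} = l + l^{2}$ ($O{\left(l \right)} = l^{2} + l = l + l^{2}$)
$F{\left(s \right)} = \frac{s}{22}$ ($F{\left(s \right)} = \frac{2 s}{44} = 2 s \frac{1}{44} = \frac{s}{22}$)
$F{\left(42 \right)} - O{\left(55 \right)} = \frac{1}{22} \cdot 42 - 55 \left(1 + 55\right) = \frac{21}{11} - 55 \cdot 56 = \frac{21}{11} - 3080 = - \frac{33859}{11}$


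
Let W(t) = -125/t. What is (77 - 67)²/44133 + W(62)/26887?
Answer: 161182775/73569446202 ≈ 0.0021909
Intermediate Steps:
(77 - 67)²/44133 + W(62)/26887 = (77 - 67)²/44133 - 125/62/26887 = 10²*(1/44133) - 125*1/62*(1/26887) = 100*(1/44133) - 125/62*1/26887 = 100/44133 - 125/1666994 = 161182775/73569446202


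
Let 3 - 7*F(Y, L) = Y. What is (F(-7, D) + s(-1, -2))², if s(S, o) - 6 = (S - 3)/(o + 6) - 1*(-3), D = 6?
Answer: 4356/49 ≈ 88.898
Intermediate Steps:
F(Y, L) = 3/7 - Y/7
s(S, o) = 9 + (-3 + S)/(6 + o) (s(S, o) = 6 + ((S - 3)/(o + 6) - 1*(-3)) = 6 + ((-3 + S)/(6 + o) + 3) = 6 + (3 + (-3 + S)/(6 + o)) = 9 + (-3 + S)/(6 + o))
(F(-7, D) + s(-1, -2))² = ((3/7 - ⅐*(-7)) + (51 - 1 + 9*(-2))/(6 - 2))² = ((3/7 + 1) + (51 - 1 - 18)/4)² = (10/7 + (¼)*32)² = (10/7 + 8)² = (66/7)² = 4356/49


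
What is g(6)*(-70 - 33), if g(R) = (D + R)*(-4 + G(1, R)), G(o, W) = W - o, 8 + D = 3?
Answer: -103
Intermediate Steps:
D = -5 (D = -8 + 3 = -5)
g(R) = (-5 + R)² (g(R) = (-5 + R)*(-4 + (R - 1*1)) = (-5 + R)*(-4 + (R - 1)) = (-5 + R)*(-4 + (-1 + R)) = (-5 + R)*(-5 + R) = (-5 + R)²)
g(6)*(-70 - 33) = (25 + 6² - 10*6)*(-70 - 33) = (25 + 36 - 60)*(-103) = 1*(-103) = -103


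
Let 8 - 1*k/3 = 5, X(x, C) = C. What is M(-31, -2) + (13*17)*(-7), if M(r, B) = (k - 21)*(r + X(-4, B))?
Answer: -1151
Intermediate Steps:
k = 9 (k = 24 - 3*5 = 24 - 15 = 9)
M(r, B) = -12*B - 12*r (M(r, B) = (9 - 21)*(r + B) = -12*(B + r) = -12*B - 12*r)
M(-31, -2) + (13*17)*(-7) = (-12*(-2) - 12*(-31)) + (13*17)*(-7) = (24 + 372) + 221*(-7) = 396 - 1547 = -1151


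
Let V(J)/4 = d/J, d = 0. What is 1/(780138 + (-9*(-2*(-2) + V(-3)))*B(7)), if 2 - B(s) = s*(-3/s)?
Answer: 1/779958 ≈ 1.2821e-6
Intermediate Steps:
V(J) = 0 (V(J) = 4*(0/J) = 4*0 = 0)
B(s) = 5 (B(s) = 2 - s*(-3/s) = 2 - 1*(-3) = 2 + 3 = 5)
1/(780138 + (-9*(-2*(-2) + V(-3)))*B(7)) = 1/(780138 - 9*(-2*(-2) + 0)*5) = 1/(780138 - 9*(4 + 0)*5) = 1/(780138 - 9*4*5) = 1/(780138 - 36*5) = 1/(780138 - 180) = 1/779958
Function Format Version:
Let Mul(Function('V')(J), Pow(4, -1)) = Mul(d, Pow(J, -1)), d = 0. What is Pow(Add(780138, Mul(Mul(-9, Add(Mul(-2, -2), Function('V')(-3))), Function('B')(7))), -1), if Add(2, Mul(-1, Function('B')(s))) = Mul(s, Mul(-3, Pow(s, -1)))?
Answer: Rational(1, 779958) ≈ 1.2821e-6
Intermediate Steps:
Function('V')(J) = 0 (Function('V')(J) = Mul(4, Mul(0, Pow(J, -1))) = Mul(4, 0) = 0)
Function('B')(s) = 5 (Function('B')(s) = Add(2, Mul(-1, Mul(s, Mul(-3, Pow(s, -1))))) = Add(2, Mul(-1, -3)) = Add(2, 3) = 5)
Pow(Add(780138, Mul(Mul(-9, Add(Mul(-2, -2), Function('V')(-3))), Function('B')(7))), -1) = Pow(Add(780138, Mul(Mul(-9, Add(Mul(-2, -2), 0)), 5)), -1) = Pow(Add(780138, Mul(Mul(-9, Add(4, 0)), 5)), -1) = Pow(Add(780138, Mul(Mul(-9, 4), 5)), -1) = Pow(Add(780138, Mul(-36, 5)), -1) = Pow(Add(780138, -180), -1) = Pow(779958, -1) = Rational(1, 779958)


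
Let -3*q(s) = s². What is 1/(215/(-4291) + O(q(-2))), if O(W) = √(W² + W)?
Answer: 12873/7937 ≈ 1.6219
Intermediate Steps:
q(s) = -s²/3
O(W) = √(W + W²)
1/(215/(-4291) + O(q(-2))) = 1/(215/(-4291) + √((-⅓*(-2)²)*(1 - ⅓*(-2)²))) = 1/(215*(-1/4291) + √((-⅓*4)*(1 - ⅓*4))) = 1/(-215/4291 + √(-4*(1 - 4/3)/3)) = 1/(-215/4291 + √(-4/3*(-⅓))) = 1/(-215/4291 + √(4/9)) = 1/(-215/4291 + ⅔) = 1/(7937/12873) = 12873/7937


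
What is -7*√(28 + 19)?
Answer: -7*√47 ≈ -47.990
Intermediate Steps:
-7*√(28 + 19) = -7*√47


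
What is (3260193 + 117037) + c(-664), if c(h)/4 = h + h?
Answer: 3371918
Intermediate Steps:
c(h) = 8*h (c(h) = 4*(h + h) = 4*(2*h) = 8*h)
(3260193 + 117037) + c(-664) = (3260193 + 117037) + 8*(-664) = 3377230 - 5312 = 3371918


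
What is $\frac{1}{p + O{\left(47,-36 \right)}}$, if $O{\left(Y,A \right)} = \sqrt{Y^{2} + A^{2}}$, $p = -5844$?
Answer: $- \frac{5844}{34148831} - \frac{\sqrt{3505}}{34148831} \approx -0.00017287$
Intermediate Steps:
$O{\left(Y,A \right)} = \sqrt{A^{2} + Y^{2}}$
$\frac{1}{p + O{\left(47,-36 \right)}} = \frac{1}{-5844 + \sqrt{\left(-36\right)^{2} + 47^{2}}} = \frac{1}{-5844 + \sqrt{1296 + 2209}} = \frac{1}{-5844 + \sqrt{3505}}$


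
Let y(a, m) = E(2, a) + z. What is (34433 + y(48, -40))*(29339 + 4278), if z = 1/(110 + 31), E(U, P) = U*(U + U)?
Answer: 163250270294/141 ≈ 1.1578e+9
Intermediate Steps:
E(U, P) = 2*U**2 (E(U, P) = U*(2*U) = 2*U**2)
z = 1/141 ≈ 0.0070922
y(a, m) = 1129/141 (y(a, m) = 2*2**2 + 1/141 = 2*4 + 1/141 = 8 + 1/141 = 1129/141)
(34433 + y(48, -40))*(29339 + 4278) = (34433 + 1129/141)*(29339 + 4278) = (4856182/141)*33617 = 163250270294/141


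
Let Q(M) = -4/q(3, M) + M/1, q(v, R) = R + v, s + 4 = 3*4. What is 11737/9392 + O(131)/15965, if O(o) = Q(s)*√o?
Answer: 11737/9392 + 84*√131/175615 ≈ 1.2552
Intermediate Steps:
s = 8 (s = -4 + 3*4 = -4 + 12 = 8)
Q(M) = M - 4/(3 + M) (Q(M) = -4/(M + 3) + M/1 = -4/(3 + M) + M*1 = -4/(3 + M) + M = M - 4/(3 + M))
O(o) = 84*√o/11 (O(o) = ((-4 + 8*(3 + 8))/(3 + 8))*√o = ((-4 + 8*11)/11)*√o = ((-4 + 88)/11)*√o = ((1/11)*84)*√o = 84*√o/11)
11737/9392 + O(131)/15965 = 11737/9392 + (84*√131/11)/15965 = 11737*(1/9392) + (84*√131/11)*(1/15965) = 11737/9392 + 84*√131/175615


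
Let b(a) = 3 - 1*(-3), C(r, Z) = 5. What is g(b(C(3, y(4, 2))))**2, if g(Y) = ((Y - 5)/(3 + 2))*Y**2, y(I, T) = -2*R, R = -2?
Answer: 1296/25 ≈ 51.840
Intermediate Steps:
y(I, T) = 4 (y(I, T) = -2*(-2) = 4)
b(a) = 6 (b(a) = 3 + 3 = 6)
g(Y) = Y**2*(-1 + Y/5) (g(Y) = ((-5 + Y)/5)*Y**2 = ((-5 + Y)*(1/5))*Y**2 = (-1 + Y/5)*Y**2 = Y**2*(-1 + Y/5))
g(b(C(3, y(4, 2))))**2 = ((1/5)*6**2*(-5 + 6))**2 = ((1/5)*36*1)**2 = (36/5)**2 = 1296/25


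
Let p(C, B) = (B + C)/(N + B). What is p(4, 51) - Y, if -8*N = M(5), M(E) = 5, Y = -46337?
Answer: 18674251/403 ≈ 46338.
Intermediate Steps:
N = -5/8 (N = -⅛*5 = -5/8 ≈ -0.62500)
p(C, B) = (B + C)/(-5/8 + B)
p(4, 51) - Y = 8*(51 + 4)/(-5 + 8*51) - 1*(-46337) = 8*55/(-5 + 408) + 46337 = 8*55/403 + 46337 = 8*(1/403)*55 + 46337 = 440/403 + 46337 = 18674251/403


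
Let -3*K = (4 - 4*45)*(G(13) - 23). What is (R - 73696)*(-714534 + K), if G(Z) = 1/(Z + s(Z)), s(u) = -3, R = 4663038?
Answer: -49281097869404/15 ≈ -3.2854e+12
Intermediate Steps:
G(Z) = 1/(-3 + Z) (G(Z) = 1/(Z - 3) = 1/(-3 + Z))
K = -20152/15 (K = -(4 - 4*45)*(1/(-3 + 13) - 23)/3 = -(4 - 180)*(1/10 - 23)/3 = -(-176)*(⅒ - 23)/3 = -(-176)*(-229)/(3*10) = -⅓*20152/5 = -20152/15 ≈ -1343.5)
(R - 73696)*(-714534 + K) = (4663038 - 73696)*(-714534 - 20152/15) = 4589342*(-10738162/15) = -49281097869404/15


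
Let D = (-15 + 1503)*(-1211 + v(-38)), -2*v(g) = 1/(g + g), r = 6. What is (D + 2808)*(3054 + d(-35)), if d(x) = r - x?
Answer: -105799028130/19 ≈ -5.5684e+9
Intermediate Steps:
v(g) = -1/(4*g) (v(g) = -1/(2*(g + g)) = -1/(2*g)/2 = -1/(4*g))
d(x) = 6 - x
D = -34237206/19 (D = (-15 + 1503)*(-1211 - 1/4/(-38)) = 1488*(-1211 - 1/4*(-1/38)) = 1488*(-1211 + 1/152) = 1488*(-184071/152) = -34237206/19 ≈ -1.8020e+6)
(D + 2808)*(3054 + d(-35)) = (-34237206/19 + 2808)*(3054 + (6 - 1*(-35))) = -34183854*(3054 + (6 + 35))/19 = -34183854*(3054 + 41)/19 = -34183854/19*3095 = -105799028130/19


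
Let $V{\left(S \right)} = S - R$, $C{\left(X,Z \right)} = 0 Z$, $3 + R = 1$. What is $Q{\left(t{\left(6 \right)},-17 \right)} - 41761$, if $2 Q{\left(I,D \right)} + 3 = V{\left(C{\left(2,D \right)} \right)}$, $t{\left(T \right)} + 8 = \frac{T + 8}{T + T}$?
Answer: $- \frac{83523}{2} \approx -41762.0$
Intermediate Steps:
$R = -2$ ($R = -3 + 1 = -2$)
$t{\left(T \right)} = -8 + \frac{8 + T}{2 T}$ ($t{\left(T \right)} = -8 + \frac{T + 8}{T + T} = -8 + \frac{8 + T}{2 T}$)
$C{\left(X,Z \right)} = 0$
$V{\left(S \right)} = 2 + S$ ($V{\left(S \right)} = S - -2 = S + 2 = 2 + S$)
$Q{\left(I,D \right)} = - \frac{1}{2}$ ($Q{\left(I,D \right)} = - \frac{3}{2} + \frac{2 + 0}{2} = - \frac{3}{2} + \frac{1}{2} \cdot 2 = - \frac{3}{2} + 1 = - \frac{1}{2}$)
$Q{\left(t{\left(6 \right)},-17 \right)} - 41761 = - \frac{1}{2} - 41761 = - \frac{83523}{2}$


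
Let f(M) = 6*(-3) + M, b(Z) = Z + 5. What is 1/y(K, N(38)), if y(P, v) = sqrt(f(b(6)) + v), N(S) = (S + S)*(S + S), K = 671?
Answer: sqrt(641)/1923 ≈ 0.013166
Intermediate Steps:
N(S) = 4*S**2 (N(S) = (2*S)*(2*S) = 4*S**2)
b(Z) = 5 + Z
f(M) = -18 + M
y(P, v) = sqrt(-7 + v) (y(P, v) = sqrt((-18 + (5 + 6)) + v) = sqrt((-18 + 11) + v) = sqrt(-7 + v))
1/y(K, N(38)) = 1/(sqrt(-7 + 4*38**2)) = 1/(sqrt(-7 + 4*1444)) = 1/(sqrt(-7 + 5776)) = 1/(sqrt(5769)) = 1/(3*sqrt(641)) = sqrt(641)/1923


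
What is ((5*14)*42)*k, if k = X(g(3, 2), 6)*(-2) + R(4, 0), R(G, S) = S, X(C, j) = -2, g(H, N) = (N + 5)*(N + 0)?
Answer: 11760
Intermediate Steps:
g(H, N) = N*(5 + N) (g(H, N) = (5 + N)*N = N*(5 + N))
k = 4 (k = -2*(-2) + 0 = 4 + 0 = 4)
((5*14)*42)*k = ((5*14)*42)*4 = (70*42)*4 = 2940*4 = 11760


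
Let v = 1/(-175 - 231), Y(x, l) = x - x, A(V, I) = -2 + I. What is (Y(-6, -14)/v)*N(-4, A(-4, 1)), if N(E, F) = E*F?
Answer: 0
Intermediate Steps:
Y(x, l) = 0
v = -1/406 (v = 1/(-406) = -1/406 ≈ -0.0024631)
(Y(-6, -14)/v)*N(-4, A(-4, 1)) = (0/(-1/406))*(-4*(-2 + 1)) = (0*(-406))*(-4*(-1)) = 0*4 = 0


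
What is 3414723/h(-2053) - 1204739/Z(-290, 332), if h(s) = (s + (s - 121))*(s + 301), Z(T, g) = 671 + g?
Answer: -174872852237/145645512 ≈ -1200.7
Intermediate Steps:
h(s) = (-121 + 2*s)*(301 + s) (h(s) = (s + (-121 + s))*(301 + s) = (-121 + 2*s)*(301 + s))
3414723/h(-2053) - 1204739/Z(-290, 332) = 3414723/(-36421 + 2*(-2053)**2 + 481*(-2053)) - 1204739/(671 + 332) = 3414723/(-36421 + 2*4214809 - 987493) - 1204739/1003 = 3414723/(-36421 + 8429618 - 987493) - 1204739*1/1003 = 3414723/7405704 - 70867/59 = 3414723*(1/7405704) - 70867/59 = 1138241/2468568 - 70867/59 = -174872852237/145645512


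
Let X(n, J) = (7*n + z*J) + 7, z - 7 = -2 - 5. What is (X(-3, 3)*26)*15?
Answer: -5460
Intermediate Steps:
z = 0 (z = 7 + (-2 - 5) = 7 - 7 = 0)
X(n, J) = 7 + 7*n (X(n, J) = (7*n + 0*J) + 7 = (7*n + 0) + 7 = 7*n + 7 = 7 + 7*n)
(X(-3, 3)*26)*15 = ((7 + 7*(-3))*26)*15 = ((7 - 21)*26)*15 = -14*26*15 = -364*15 = -5460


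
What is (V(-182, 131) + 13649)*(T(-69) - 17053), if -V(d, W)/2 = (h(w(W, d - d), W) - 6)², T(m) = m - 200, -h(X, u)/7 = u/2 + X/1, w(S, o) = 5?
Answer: 8407258683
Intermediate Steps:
h(X, u) = -7*X - 7*u/2 (h(X, u) = -7*(u/2 + X/1) = -7*(u*(½) + X*1) = -7*(u/2 + X) = -7*(X + u/2) = -7*X - 7*u/2)
T(m) = -200 + m
V(d, W) = -2*(-41 - 7*W/2)² (V(d, W) = -2*((-7*5 - 7*W/2) - 6)² = -2*((-35 - 7*W/2) - 6)² = -2*(-41 - 7*W/2)²)
(V(-182, 131) + 13649)*(T(-69) - 17053) = (-(82 + 7*131)²/2 + 13649)*((-200 - 69) - 17053) = (-(82 + 917)²/2 + 13649)*(-269 - 17053) = (-½*999² + 13649)*(-17322) = (-½*998001 + 13649)*(-17322) = (-998001/2 + 13649)*(-17322) = -970703/2*(-17322) = 8407258683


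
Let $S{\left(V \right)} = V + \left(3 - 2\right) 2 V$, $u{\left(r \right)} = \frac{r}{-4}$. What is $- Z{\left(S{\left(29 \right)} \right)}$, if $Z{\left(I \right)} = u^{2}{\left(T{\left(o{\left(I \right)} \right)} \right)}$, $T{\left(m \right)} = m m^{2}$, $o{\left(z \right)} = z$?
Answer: $- \frac{433626201009}{16} \approx -2.7102 \cdot 10^{10}$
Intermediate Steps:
$T{\left(m \right)} = m^{3}$
$u{\left(r \right)} = - \frac{r}{4}$ ($u{\left(r \right)} = r \left(- \frac{1}{4}\right) = - \frac{r}{4}$)
$S{\left(V \right)} = 3 V$ ($S{\left(V \right)} = V + 1 \cdot 2 V = V + 2 V = 3 V$)
$Z{\left(I \right)} = \frac{I^{6}}{16}$ ($Z{\left(I \right)} = \left(- \frac{I^{3}}{4}\right)^{2} = \frac{I^{6}}{16}$)
$- Z{\left(S{\left(29 \right)} \right)} = - \frac{\left(3 \cdot 29\right)^{6}}{16} = - \frac{87^{6}}{16} = - \frac{433626201009}{16}$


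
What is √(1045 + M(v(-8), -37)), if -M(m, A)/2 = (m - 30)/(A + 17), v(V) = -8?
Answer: √26030/5 ≈ 32.268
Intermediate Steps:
M(m, A) = -2*(-30 + m)/(17 + A) (M(m, A) = -2*(m - 30)/(A + 17) = -2*(-30 + m)/(17 + A))
√(1045 + M(v(-8), -37)) = √(1045 + 2*(30 - 1*(-8))/(17 - 37)) = √(1045 + 2*(30 + 8)/(-20)) = √(1045 + 2*(-1/20)*38) = √(1045 - 19/5) = √(5206/5) = √26030/5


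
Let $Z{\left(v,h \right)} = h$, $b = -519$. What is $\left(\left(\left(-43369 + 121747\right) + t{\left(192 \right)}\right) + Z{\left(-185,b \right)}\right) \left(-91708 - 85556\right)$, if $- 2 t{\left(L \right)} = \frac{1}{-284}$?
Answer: $- \frac{979913464254}{71} \approx -1.3802 \cdot 10^{10}$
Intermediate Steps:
$t{\left(L \right)} = \frac{1}{568}$ ($t{\left(L \right)} = - \frac{1}{2 \left(-284\right)} = \left(- \frac{1}{2}\right) \left(- \frac{1}{284}\right) = \frac{1}{568}$)
$\left(\left(\left(-43369 + 121747\right) + t{\left(192 \right)}\right) + Z{\left(-185,b \right)}\right) \left(-91708 - 85556\right) = \left(\left(\left(-43369 + 121747\right) + \frac{1}{568}\right) - 519\right) \left(-91708 - 85556\right) = \left(\left(78378 + \frac{1}{568}\right) - 519\right) \left(-177264\right) = \left(\frac{44518705}{568} - 519\right) \left(-177264\right) = \frac{44223913}{568} \left(-177264\right) = - \frac{979913464254}{71}$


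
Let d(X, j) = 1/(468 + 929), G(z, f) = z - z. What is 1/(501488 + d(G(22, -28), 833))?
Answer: 1397/700578737 ≈ 1.9941e-6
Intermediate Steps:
G(z, f) = 0
d(X, j) = 1/1397
1/(501488 + d(G(22, -28), 833)) = 1/(501488 + 1/1397) = 1/(700578737/1397) = 1397/700578737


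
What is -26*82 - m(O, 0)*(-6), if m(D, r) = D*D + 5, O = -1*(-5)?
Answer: -1952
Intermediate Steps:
O = 5
m(D, r) = 5 + D² (m(D, r) = D² + 5 = 5 + D²)
-26*82 - m(O, 0)*(-6) = -26*82 - (5 + 5²)*(-6) = -2132 - (5 + 25)*(-6) = -2132 - 30*(-6) = -2132 - 1*(-180) = -2132 + 180 = -1952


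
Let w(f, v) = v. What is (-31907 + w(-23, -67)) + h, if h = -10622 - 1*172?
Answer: -42768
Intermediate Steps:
h = -10794 (h = -10622 - 172 = -10794)
(-31907 + w(-23, -67)) + h = (-31907 - 67) - 10794 = -31974 - 10794 = -42768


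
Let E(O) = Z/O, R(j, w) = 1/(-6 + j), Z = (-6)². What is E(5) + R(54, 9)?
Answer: 1733/240 ≈ 7.2208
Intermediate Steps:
Z = 36
E(O) = 36/O
E(5) + R(54, 9) = 36/5 + 1/(-6 + 54) = 36*(⅕) + 1/48 = 36/5 + 1/48 = 1733/240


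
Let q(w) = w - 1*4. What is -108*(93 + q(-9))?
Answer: -8640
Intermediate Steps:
q(w) = -4 + w (q(w) = w - 4 = -4 + w)
-108*(93 + q(-9)) = -108*(93 + (-4 - 9)) = -108*(93 - 13) = -108*80 = -8640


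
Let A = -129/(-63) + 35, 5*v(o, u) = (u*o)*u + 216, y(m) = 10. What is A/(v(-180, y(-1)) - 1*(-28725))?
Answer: 3890/2642661 ≈ 0.0014720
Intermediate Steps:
v(o, u) = 216/5 + o*u²/5 (v(o, u) = ((u*o)*u + 216)/5 = ((o*u)*u + 216)/5 = (o*u² + 216)/5 = (216 + o*u²)/5 = 216/5 + o*u²/5)
A = 778/21 (A = -1/63*(-129) + 35 = 43/21 + 35 = 778/21 ≈ 37.048)
A/(v(-180, y(-1)) - 1*(-28725)) = 778/(21*((216/5 + (⅕)*(-180)*10²) - 1*(-28725))) = 778/(21*((216/5 + (⅕)*(-180)*100) + 28725)) = 778/(21*((216/5 - 3600) + 28725)) = 778/(21*(-17784/5 + 28725)) = 778/(21*(125841/5)) = (778/21)*(5/125841) = 3890/2642661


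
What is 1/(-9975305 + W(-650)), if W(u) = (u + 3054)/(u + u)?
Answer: -325/3241974726 ≈ -1.0025e-7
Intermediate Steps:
W(u) = (3054 + u)/(2*u) (W(u) = (3054 + u)/((2*u)) = (3054 + u)*(1/(2*u)) = (3054 + u)/(2*u))
1/(-9975305 + W(-650)) = 1/(-9975305 + (½)*(3054 - 650)/(-650)) = 1/(-9975305 + (½)*(-1/650)*2404) = 1/(-9975305 - 601/325) = 1/(-3241974726/325) = -325/3241974726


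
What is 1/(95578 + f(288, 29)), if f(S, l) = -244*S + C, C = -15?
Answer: 1/25291 ≈ 3.9540e-5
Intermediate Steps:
f(S, l) = -15 - 244*S (f(S, l) = -244*S - 15 = -15 - 244*S)
1/(95578 + f(288, 29)) = 1/(95578 + (-15 - 244*288)) = 1/(95578 + (-15 - 70272)) = 1/(95578 - 70287) = 1/25291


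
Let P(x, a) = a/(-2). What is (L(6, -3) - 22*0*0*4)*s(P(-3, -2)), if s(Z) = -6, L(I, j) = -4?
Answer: 24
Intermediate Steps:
P(x, a) = -a/2 (P(x, a) = a*(-½) = -a/2)
(L(6, -3) - 22*0*0*4)*s(P(-3, -2)) = (-4 - 22*0*0*4)*(-6) = (-4 - 0*4)*(-6) = (-4 - 22*0)*(-6) = (-4 + 0)*(-6) = -4*(-6) = 24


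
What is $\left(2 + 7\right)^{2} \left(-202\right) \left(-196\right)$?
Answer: $3206952$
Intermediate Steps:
$\left(2 + 7\right)^{2} \left(-202\right) \left(-196\right) = 9^{2} \left(-202\right) \left(-196\right) = 81 \left(-202\right) \left(-196\right) = \left(-16362\right) \left(-196\right) = 3206952$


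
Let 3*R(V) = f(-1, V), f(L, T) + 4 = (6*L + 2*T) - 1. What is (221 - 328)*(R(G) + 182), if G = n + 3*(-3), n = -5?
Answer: -18083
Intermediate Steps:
G = -14 (G = -5 + 3*(-3) = -5 - 9 = -14)
f(L, T) = -5 + 2*T + 6*L (f(L, T) = -4 + ((6*L + 2*T) - 1) = -4 + ((2*T + 6*L) - 1) = -4 + (-1 + 2*T + 6*L) = -5 + 2*T + 6*L)
R(V) = -11/3 + 2*V/3 (R(V) = (-5 + 2*V + 6*(-1))/3 = (-5 + 2*V - 6)/3 = (-11 + 2*V)/3 = -11/3 + 2*V/3)
(221 - 328)*(R(G) + 182) = (221 - 328)*((-11/3 + (⅔)*(-14)) + 182) = -107*((-11/3 - 28/3) + 182) = -107*(-13 + 182) = -107*169 = -18083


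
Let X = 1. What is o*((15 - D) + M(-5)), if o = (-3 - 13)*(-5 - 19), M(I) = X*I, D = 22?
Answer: -4608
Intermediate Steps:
M(I) = I (M(I) = 1*I = I)
o = 384 (o = -16*(-24) = 384)
o*((15 - D) + M(-5)) = 384*((15 - 1*22) - 5) = 384*((15 - 22) - 5) = 384*(-7 - 5) = 384*(-12) = -4608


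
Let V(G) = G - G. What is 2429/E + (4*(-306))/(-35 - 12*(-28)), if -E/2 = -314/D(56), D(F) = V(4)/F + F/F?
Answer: -37543/189028 ≈ -0.19861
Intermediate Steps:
V(G) = 0
D(F) = 1 (D(F) = 0/F + F/F = 0 + 1 = 1)
E = 628 (E = -(-628)/1 = -(-628) = -2*(-314) = 628)
2429/E + (4*(-306))/(-35 - 12*(-28)) = 2429/628 + (4*(-306))/(-35 - 12*(-28)) = 2429*(1/628) - 1224/(-35 + 336) = 2429/628 - 1224/301 = -37543/189028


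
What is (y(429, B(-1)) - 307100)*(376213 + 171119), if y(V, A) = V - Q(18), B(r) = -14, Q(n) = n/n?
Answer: -167851399104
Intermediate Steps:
Q(n) = 1
y(V, A) = -1 + V (y(V, A) = V - 1*1 = V - 1 = -1 + V)
(y(429, B(-1)) - 307100)*(376213 + 171119) = ((-1 + 429) - 307100)*(376213 + 171119) = (428 - 307100)*547332 = -306672*547332 = -167851399104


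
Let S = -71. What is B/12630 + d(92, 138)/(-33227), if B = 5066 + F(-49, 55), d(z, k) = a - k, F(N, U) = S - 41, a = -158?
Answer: 84172519/209828505 ≈ 0.40115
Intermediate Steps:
F(N, U) = -112 (F(N, U) = -71 - 41 = -112)
d(z, k) = -158 - k
B = 4954 (B = 5066 - 112 = 4954)
B/12630 + d(92, 138)/(-33227) = 4954/12630 + (-158 - 1*138)/(-33227) = 4954*(1/12630) + (-158 - 138)*(-1/33227) = 2477/6315 - 296*(-1/33227) = 2477/6315 + 296/33227 = 84172519/209828505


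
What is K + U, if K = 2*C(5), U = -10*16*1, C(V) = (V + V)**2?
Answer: 40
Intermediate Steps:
C(V) = 4*V**2 (C(V) = (2*V)**2 = 4*V**2)
U = -160 (U = -160*1 = -160)
K = 200 (K = 2*(4*5**2) = 2*(4*25) = 2*100 = 200)
K + U = 200 - 160 = 40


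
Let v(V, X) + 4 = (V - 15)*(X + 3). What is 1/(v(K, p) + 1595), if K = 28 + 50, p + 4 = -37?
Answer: -1/803 ≈ -0.0012453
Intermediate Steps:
p = -41 (p = -4 - 37 = -41)
K = 78
v(V, X) = -4 + (-15 + V)*(3 + X) (v(V, X) = -4 + (V - 15)*(X + 3) = -4 + (-15 + V)*(3 + X))
1/(v(K, p) + 1595) = 1/((-49 - 15*(-41) + 3*78 + 78*(-41)) + 1595) = 1/((-49 + 615 + 234 - 3198) + 1595) = 1/(-2398 + 1595) = 1/(-803) = -1/803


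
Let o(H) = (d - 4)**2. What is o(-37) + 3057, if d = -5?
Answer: 3138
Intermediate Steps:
o(H) = 81 (o(H) = (-5 - 4)**2 = (-9)**2 = 81)
o(-37) + 3057 = 81 + 3057 = 3138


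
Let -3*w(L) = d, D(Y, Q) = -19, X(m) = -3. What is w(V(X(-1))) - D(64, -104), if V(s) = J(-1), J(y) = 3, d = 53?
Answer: 4/3 ≈ 1.3333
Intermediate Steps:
V(s) = 3
w(L) = -53/3 (w(L) = -1/3*53 = -53/3)
w(V(X(-1))) - D(64, -104) = -53/3 - 1*(-19) = -53/3 + 19 = 4/3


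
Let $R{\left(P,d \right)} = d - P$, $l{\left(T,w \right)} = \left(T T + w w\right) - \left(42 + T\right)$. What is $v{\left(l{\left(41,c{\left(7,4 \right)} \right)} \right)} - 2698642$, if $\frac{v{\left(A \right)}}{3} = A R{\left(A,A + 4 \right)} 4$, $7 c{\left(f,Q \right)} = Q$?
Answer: $- \frac{128474194}{49} \approx -2.6219 \cdot 10^{6}$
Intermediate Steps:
$c{\left(f,Q \right)} = \frac{Q}{7}$
$l{\left(T,w \right)} = -42 + T^{2} + w^{2} - T$ ($l{\left(T,w \right)} = \left(T^{2} + w^{2}\right) - \left(42 + T\right) = -42 + T^{2} + w^{2} - T$)
$v{\left(A \right)} = 48 A$ ($v{\left(A \right)} = 3 A \left(\left(A + 4\right) - A\right) 4 = 3 A \left(\left(4 + A\right) - A\right) 4 = 3 A 4 \cdot 4 = 3 \cdot 4 A 4 = 3 \cdot 16 A = 48 A$)
$v{\left(l{\left(41,c{\left(7,4 \right)} \right)} \right)} - 2698642 = 48 \left(-42 + 41^{2} + \left(\frac{1}{7} \cdot 4\right)^{2} - 41\right) - 2698642 = 48 \left(-42 + 1681 + \left(\frac{4}{7}\right)^{2} - 41\right) - 2698642 = 48 \left(-42 + 1681 + \frac{16}{49} - 41\right) - 2698642 = 48 \cdot \frac{78318}{49} - 2698642 = \frac{3759264}{49} - 2698642 = - \frac{128474194}{49}$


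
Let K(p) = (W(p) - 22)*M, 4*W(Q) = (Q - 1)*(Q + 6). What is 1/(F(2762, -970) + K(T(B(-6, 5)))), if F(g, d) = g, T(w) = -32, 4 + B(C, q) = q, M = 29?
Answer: 2/16689 ≈ 0.00011984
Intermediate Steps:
B(C, q) = -4 + q
W(Q) = (-1 + Q)*(6 + Q)/4 (W(Q) = ((Q - 1)*(Q + 6))/4 = ((-1 + Q)*(6 + Q))/4 = (-1 + Q)*(6 + Q)/4)
K(p) = -1363/2 + 29*p**2/4 + 145*p/4 (K(p) = ((-3/2 + p**2/4 + 5*p/4) - 22)*29 = (-47/2 + p**2/4 + 5*p/4)*29 = -1363/2 + 29*p**2/4 + 145*p/4)
1/(F(2762, -970) + K(T(B(-6, 5)))) = 1/(2762 + (-1363/2 + (29/4)*(-32)**2 + (145/4)*(-32))) = 1/(2762 + (-1363/2 + (29/4)*1024 - 1160)) = 1/(2762 + (-1363/2 + 7424 - 1160)) = 1/(2762 + 11165/2) = 1/(16689/2) = 2/16689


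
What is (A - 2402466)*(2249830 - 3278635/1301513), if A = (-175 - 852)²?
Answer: -3946416143416117235/1301513 ≈ -3.0322e+12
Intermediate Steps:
A = 1054729 (A = (-1027)² = 1054729)
(A - 2402466)*(2249830 - 3278635/1301513) = (1054729 - 2402466)*(2249830 - 3278635/1301513) = -1347737*(2249830 - 3278635*1/1301513) = -1347737*(2249830 - 3278635/1301513) = -1347737*2928179714155/1301513 = -3946416143416117235/1301513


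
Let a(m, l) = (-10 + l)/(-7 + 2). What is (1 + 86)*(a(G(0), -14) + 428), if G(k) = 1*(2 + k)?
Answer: 188268/5 ≈ 37654.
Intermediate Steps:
G(k) = 2 + k
a(m, l) = 2 - l/5 (a(m, l) = (-10 + l)/(-5) = (-10 + l)*(-⅕) = 2 - l/5)
(1 + 86)*(a(G(0), -14) + 428) = (1 + 86)*((2 - ⅕*(-14)) + 428) = 87*((2 + 14/5) + 428) = 87*(24/5 + 428) = 87*(2164/5) = 188268/5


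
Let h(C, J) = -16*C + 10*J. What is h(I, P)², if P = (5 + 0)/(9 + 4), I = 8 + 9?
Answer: 12152196/169 ≈ 71907.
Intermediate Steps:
I = 17
P = 5/13 ≈ 0.38462
h(I, P)² = (-16*17 + 10*(5/13))² = (-272 + 50/13)² = (-3486/13)² = 12152196/169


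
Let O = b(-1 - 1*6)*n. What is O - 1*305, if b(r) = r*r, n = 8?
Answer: 87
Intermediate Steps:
b(r) = r**2
O = 392 (O = (-1 - 1*6)**2*8 = (-1 - 6)**2*8 = (-7)**2*8 = 49*8 = 392)
O - 1*305 = 392 - 1*305 = 392 - 305 = 87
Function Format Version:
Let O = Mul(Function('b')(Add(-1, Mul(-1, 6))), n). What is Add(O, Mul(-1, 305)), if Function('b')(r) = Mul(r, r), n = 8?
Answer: 87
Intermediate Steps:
Function('b')(r) = Pow(r, 2)
O = 392 (O = Mul(Pow(Add(-1, Mul(-1, 6)), 2), 8) = Mul(Pow(Add(-1, -6), 2), 8) = Mul(Pow(-7, 2), 8) = Mul(49, 8) = 392)
Add(O, Mul(-1, 305)) = Add(392, Mul(-1, 305)) = Add(392, -305) = 87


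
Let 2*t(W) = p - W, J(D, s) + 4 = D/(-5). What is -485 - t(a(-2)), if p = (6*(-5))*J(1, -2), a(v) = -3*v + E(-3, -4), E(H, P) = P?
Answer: -547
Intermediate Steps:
J(D, s) = -4 - D/5 (J(D, s) = -4 + D/(-5) = -4 + D*(-⅕) = -4 - D/5)
a(v) = -4 - 3*v (a(v) = -3*v - 4 = -4 - 3*v)
p = 126 (p = (6*(-5))*(-4 - ⅕*1) = -30*(-4 - ⅕) = -30*(-21/5) = 126)
t(W) = 63 - W/2 (t(W) = (126 - W)/2 = 63 - W/2)
-485 - t(a(-2)) = -485 - (63 - (-4 - 3*(-2))/2) = -485 - (63 - (-4 + 6)/2) = -485 - (63 - ½*2) = -485 - (63 - 1) = -485 - 1*62 = -485 - 62 = -547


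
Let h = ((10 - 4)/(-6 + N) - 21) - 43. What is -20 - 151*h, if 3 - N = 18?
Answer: 67810/7 ≈ 9687.1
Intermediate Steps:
N = -15 (N = 3 - 1*18 = 3 - 18 = -15)
h = -450/7 (h = ((10 - 4)/(-6 - 15) - 21) - 43 = (6/(-21) - 21) - 43 = (6*(-1/21) - 21) - 43 = (-2/7 - 21) - 43 = -149/7 - 43 = -450/7 ≈ -64.286)
-20 - 151*h = -20 - 151*(-450/7) = -20 + 67950/7 = 67810/7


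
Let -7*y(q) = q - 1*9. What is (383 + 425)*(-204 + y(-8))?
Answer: -1140088/7 ≈ -1.6287e+5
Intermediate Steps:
y(q) = 9/7 - q/7 (y(q) = -(q - 1*9)/7 = -(q - 9)/7 = -(-9 + q)/7 = 9/7 - q/7)
(383 + 425)*(-204 + y(-8)) = (383 + 425)*(-204 + (9/7 - ⅐*(-8))) = 808*(-204 + (9/7 + 8/7)) = 808*(-204 + 17/7) = 808*(-1411/7) = -1140088/7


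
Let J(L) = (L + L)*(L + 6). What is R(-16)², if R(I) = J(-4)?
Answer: 256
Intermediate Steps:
J(L) = 2*L*(6 + L) (J(L) = (2*L)*(6 + L) = 2*L*(6 + L))
R(I) = -16 (R(I) = 2*(-4)*(6 - 4) = 2*(-4)*2 = -16)
R(-16)² = (-16)² = 256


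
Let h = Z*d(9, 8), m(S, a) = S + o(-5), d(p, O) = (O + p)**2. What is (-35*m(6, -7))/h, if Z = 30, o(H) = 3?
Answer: -21/578 ≈ -0.036332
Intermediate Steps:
m(S, a) = 3 + S (m(S, a) = S + 3 = 3 + S)
h = 8670 (h = 30*(8 + 9)**2 = 30*17**2 = 30*289 = 8670)
(-35*m(6, -7))/h = -35*(3 + 6)/8670 = -35*9*(1/8670) = -315*1/8670 = -21/578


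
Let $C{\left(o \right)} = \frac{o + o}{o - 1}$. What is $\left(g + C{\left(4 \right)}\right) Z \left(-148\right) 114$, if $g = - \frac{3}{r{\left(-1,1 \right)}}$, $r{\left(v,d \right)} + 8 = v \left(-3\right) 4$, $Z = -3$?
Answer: $97014$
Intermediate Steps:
$C{\left(o \right)} = \frac{2 o}{-1 + o}$
$r{\left(v,d \right)} = -8 - 12 v$ ($r{\left(v,d \right)} = -8 + v \left(-3\right) 4 = -8 + - 3 v 4 = -8 - 12 v$)
$g = - \frac{3}{4}$ ($g = - \frac{3}{-8 - -12} = - \frac{3}{-8 + 12} = - \frac{3}{4} \approx -0.75$)
$\left(g + C{\left(4 \right)}\right) Z \left(-148\right) 114 = \left(- \frac{3}{4} + 2 \cdot 4 \frac{1}{-1 + 4}\right) \left(-3\right) \left(-148\right) 114 = \left(- \frac{3}{4} + 2 \cdot 4 \cdot \frac{1}{3}\right) \left(-3\right) \left(-148\right) 114 = \left(- \frac{3}{4} + \frac{8}{3}\right) \left(-3\right) \left(-148\right) 114 = \frac{23}{12} \left(-3\right) \left(-148\right) 114 = \left(- \frac{23}{4}\right) \left(-148\right) 114 = 851 \cdot 114 = 97014$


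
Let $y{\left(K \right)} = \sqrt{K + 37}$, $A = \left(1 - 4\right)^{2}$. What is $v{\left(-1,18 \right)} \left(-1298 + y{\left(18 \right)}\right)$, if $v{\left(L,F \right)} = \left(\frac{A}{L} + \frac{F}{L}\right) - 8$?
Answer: $45430 - 35 \sqrt{55} \approx 45170.0$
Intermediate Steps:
$A = 9$ ($A = \left(-3\right)^{2} = 9$)
$y{\left(K \right)} = \sqrt{37 + K}$
$v{\left(L,F \right)} = -8 + \frac{9}{L} + \frac{F}{L}$ ($v{\left(L,F \right)} = \left(\frac{9}{L} + \frac{F}{L}\right) - 8 = -8 + \frac{9}{L} + \frac{F}{L}$)
$v{\left(-1,18 \right)} \left(-1298 + y{\left(18 \right)}\right) = \frac{9 + 18 - -8}{-1} \left(-1298 + \sqrt{37 + 18}\right) = - (9 + 18 + 8) \left(-1298 + \sqrt{55}\right) = \left(-1\right) 35 \left(-1298 + \sqrt{55}\right) = - 35 \left(-1298 + \sqrt{55}\right) = 45430 - 35 \sqrt{55}$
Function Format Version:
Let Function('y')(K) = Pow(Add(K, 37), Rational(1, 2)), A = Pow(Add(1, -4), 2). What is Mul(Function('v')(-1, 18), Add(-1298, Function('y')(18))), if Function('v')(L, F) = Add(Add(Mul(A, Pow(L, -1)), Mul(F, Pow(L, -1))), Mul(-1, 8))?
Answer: Add(45430, Mul(-35, Pow(55, Rational(1, 2)))) ≈ 45170.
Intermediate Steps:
A = 9 (A = Pow(-3, 2) = 9)
Function('y')(K) = Pow(Add(37, K), Rational(1, 2))
Function('v')(L, F) = Add(-8, Mul(9, Pow(L, -1)), Mul(F, Pow(L, -1))) (Function('v')(L, F) = Add(Add(Mul(9, Pow(L, -1)), Mul(F, Pow(L, -1))), Mul(-1, 8)) = Add(Add(Mul(9, Pow(L, -1)), Mul(F, Pow(L, -1))), -8) = Add(-8, Mul(9, Pow(L, -1)), Mul(F, Pow(L, -1))))
Mul(Function('v')(-1, 18), Add(-1298, Function('y')(18))) = Mul(Mul(Pow(-1, -1), Add(9, 18, Mul(-8, -1))), Add(-1298, Pow(Add(37, 18), Rational(1, 2)))) = Mul(Mul(-1, Add(9, 18, 8)), Add(-1298, Pow(55, Rational(1, 2)))) = Mul(Mul(-1, 35), Add(-1298, Pow(55, Rational(1, 2)))) = Mul(-35, Add(-1298, Pow(55, Rational(1, 2)))) = Add(45430, Mul(-35, Pow(55, Rational(1, 2))))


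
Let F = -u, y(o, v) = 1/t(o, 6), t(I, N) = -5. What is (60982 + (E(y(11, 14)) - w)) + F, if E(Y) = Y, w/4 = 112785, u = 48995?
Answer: -2195766/5 ≈ -4.3915e+5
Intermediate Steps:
w = 451140 (w = 4*112785 = 451140)
y(o, v) = -⅕ (y(o, v) = 1/(-5) = -⅕)
F = -48995 (F = -1*48995 = -48995)
(60982 + (E(y(11, 14)) - w)) + F = (60982 + (-⅕ - 1*451140)) - 48995 = (60982 + (-⅕ - 451140)) - 48995 = (60982 - 2255701/5) - 48995 = -1950791/5 - 48995 = -2195766/5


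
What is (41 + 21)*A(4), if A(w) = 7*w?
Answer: 1736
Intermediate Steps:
(41 + 21)*A(4) = (41 + 21)*(7*4) = 62*28 = 1736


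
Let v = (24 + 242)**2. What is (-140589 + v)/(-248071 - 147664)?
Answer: 69833/395735 ≈ 0.17646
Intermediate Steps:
v = 70756 (v = 266**2 = 70756)
(-140589 + v)/(-248071 - 147664) = (-140589 + 70756)/(-248071 - 147664) = -69833/(-395735) = -69833*(-1/395735) = 69833/395735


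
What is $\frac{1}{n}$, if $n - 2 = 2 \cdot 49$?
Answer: $\frac{1}{100} \approx 0.01$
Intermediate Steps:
$n = 100$ ($n = 2 + 2 \cdot 49 = 2 + 98 = 100$)
$\frac{1}{n} = \frac{1}{100}$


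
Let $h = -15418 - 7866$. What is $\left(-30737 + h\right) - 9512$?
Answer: $-63533$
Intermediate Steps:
$h = -23284$ ($h = -15418 - 7866 = -23284$)
$\left(-30737 + h\right) - 9512 = \left(-30737 - 23284\right) - 9512 = -54021 - 9512 = -63533$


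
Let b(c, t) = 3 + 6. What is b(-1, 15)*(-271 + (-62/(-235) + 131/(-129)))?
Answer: -24714456/10105 ≈ -2445.8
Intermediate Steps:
b(c, t) = 9
b(-1, 15)*(-271 + (-62/(-235) + 131/(-129))) = 9*(-271 + (-62/(-235) + 131/(-129))) = 9*(-271 + (-62*(-1/235) + 131*(-1/129))) = 9*(-271 + (62/235 - 131/129)) = 9*(-271 - 22787/30315) = 9*(-8238152/30315) = -24714456/10105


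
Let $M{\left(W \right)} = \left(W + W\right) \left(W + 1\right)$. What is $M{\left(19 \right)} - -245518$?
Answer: $246278$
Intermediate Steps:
$M{\left(W \right)} = 2 W \left(1 + W\right)$
$M{\left(19 \right)} - -245518 = 2 \cdot 19 \left(1 + 19\right) - -245518 = 2 \cdot 19 \cdot 20 + 245518 = 760 + 245518 = 246278$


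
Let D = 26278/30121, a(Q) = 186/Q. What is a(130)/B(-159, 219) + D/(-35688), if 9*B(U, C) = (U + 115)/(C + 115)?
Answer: -412792930013/4223050260 ≈ -97.748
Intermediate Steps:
B(U, C) = (115 + U)/(9*(115 + C)) (B(U, C) = ((U + 115)/(C + 115))/9 = ((115 + U)/(115 + C))/9 = (115 + U)/(9*(115 + C)))
D = 3754/4303 (D = 26278*(1/30121) = 3754/4303 ≈ 0.87241)
a(130)/B(-159, 219) + D/(-35688) = (186/130)/(((115 - 159)/(9*(115 + 219)))) + (3754/4303)/(-35688) = (186*(1/130))/(((⅑)*(-44)/334)) + (3754/4303)*(-1/35688) = 93/(65*(((⅑)*(1/334)*(-44)))) - 1877/76782732 = 93/(65*(-22/1503)) - 1877/76782732 = (93/65)*(-1503/22) - 1877/76782732 = -139779/1430 - 1877/76782732 = -412792930013/4223050260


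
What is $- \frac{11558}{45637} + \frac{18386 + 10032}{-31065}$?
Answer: $- \frac{1655961536}{1417713405} \approx -1.1681$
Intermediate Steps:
$- \frac{11558}{45637} + \frac{18386 + 10032}{-31065} = \left(-11558\right) \frac{1}{45637} + 28418 \left(- \frac{1}{31065}\right) = - \frac{11558}{45637} - \frac{28418}{31065} = - \frac{1655961536}{1417713405}$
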